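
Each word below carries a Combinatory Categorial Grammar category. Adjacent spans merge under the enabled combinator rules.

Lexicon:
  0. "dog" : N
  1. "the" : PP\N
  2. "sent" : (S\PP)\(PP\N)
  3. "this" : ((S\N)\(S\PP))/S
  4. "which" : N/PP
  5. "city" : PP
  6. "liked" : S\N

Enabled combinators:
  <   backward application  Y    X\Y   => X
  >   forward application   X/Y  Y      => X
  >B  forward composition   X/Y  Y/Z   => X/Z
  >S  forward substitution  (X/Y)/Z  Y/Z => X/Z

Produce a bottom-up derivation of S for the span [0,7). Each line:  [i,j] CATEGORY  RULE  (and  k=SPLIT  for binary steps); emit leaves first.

[0,1] N  lex  "dog"
[1,2] PP\N  lex  "the"
[2,3] (S\PP)\(PP\N)  lex  "sent"
[1,3] S\PP  <  k=2
[3,4] ((S\N)\(S\PP))/S  lex  "this"
[4,5] N/PP  lex  "which"
[5,6] PP  lex  "city"
[4,6] N  >  k=5
[6,7] S\N  lex  "liked"
[4,7] S  <  k=6
[3,7] (S\N)\(S\PP)  >  k=4
[1,7] S\N  <  k=3
[0,7] S  <  k=1

[0,7] S   <
  [0,1] "dog" : N
  [1,7] S\N   <
    [1,3] S\PP   <
      [1,2] "the" : PP\N
      [2,3] "sent" : (S\PP)\(PP\N)
    [3,7] (S\N)\(S\PP)   >
      [3,4] "this" : ((S\N)\(S\PP))/S
      [4,7] S   <
        [4,6] N   >
          [4,5] "which" : N/PP
          [5,6] "city" : PP
        [6,7] "liked" : S\N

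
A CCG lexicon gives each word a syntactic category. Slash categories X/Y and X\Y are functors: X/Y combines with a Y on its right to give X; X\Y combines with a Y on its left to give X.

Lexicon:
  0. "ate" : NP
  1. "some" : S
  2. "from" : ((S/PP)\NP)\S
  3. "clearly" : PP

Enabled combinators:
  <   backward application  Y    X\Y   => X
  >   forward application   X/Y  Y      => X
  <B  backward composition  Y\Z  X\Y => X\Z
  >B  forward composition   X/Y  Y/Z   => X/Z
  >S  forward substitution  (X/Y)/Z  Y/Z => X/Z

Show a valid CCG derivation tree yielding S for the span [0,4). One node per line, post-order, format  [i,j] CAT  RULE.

[0,4] S   >
  [0,3] S/PP   <
    [0,1] "ate" : NP
    [1,3] (S/PP)\NP   <
      [1,2] "some" : S
      [2,3] "from" : ((S/PP)\NP)\S
  [3,4] "clearly" : PP

[0,1] NP  lex  "ate"
[1,2] S  lex  "some"
[2,3] ((S/PP)\NP)\S  lex  "from"
[1,3] (S/PP)\NP  <  k=2
[0,3] S/PP  <  k=1
[3,4] PP  lex  "clearly"
[0,4] S  >  k=3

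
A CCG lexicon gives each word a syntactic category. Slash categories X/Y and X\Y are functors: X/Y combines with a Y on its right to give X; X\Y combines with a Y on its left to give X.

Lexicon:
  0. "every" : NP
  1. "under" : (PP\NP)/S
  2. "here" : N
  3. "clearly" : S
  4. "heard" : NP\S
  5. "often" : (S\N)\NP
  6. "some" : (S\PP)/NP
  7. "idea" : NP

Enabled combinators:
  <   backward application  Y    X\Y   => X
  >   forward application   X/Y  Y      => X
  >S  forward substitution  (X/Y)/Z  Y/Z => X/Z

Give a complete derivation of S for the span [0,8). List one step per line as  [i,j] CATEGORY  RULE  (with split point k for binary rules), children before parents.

[0,1] NP  lex  "every"
[1,2] (PP\NP)/S  lex  "under"
[2,3] N  lex  "here"
[3,4] S  lex  "clearly"
[4,5] NP\S  lex  "heard"
[3,5] NP  <  k=4
[5,6] (S\N)\NP  lex  "often"
[3,6] S\N  <  k=5
[2,6] S  <  k=3
[1,6] PP\NP  >  k=2
[0,6] PP  <  k=1
[6,7] (S\PP)/NP  lex  "some"
[7,8] NP  lex  "idea"
[6,8] S\PP  >  k=7
[0,8] S  <  k=6

[0,8] S   <
  [0,6] PP   <
    [0,1] "every" : NP
    [1,6] PP\NP   >
      [1,2] "under" : (PP\NP)/S
      [2,6] S   <
        [2,3] "here" : N
        [3,6] S\N   <
          [3,5] NP   <
            [3,4] "clearly" : S
            [4,5] "heard" : NP\S
          [5,6] "often" : (S\N)\NP
  [6,8] S\PP   >
    [6,7] "some" : (S\PP)/NP
    [7,8] "idea" : NP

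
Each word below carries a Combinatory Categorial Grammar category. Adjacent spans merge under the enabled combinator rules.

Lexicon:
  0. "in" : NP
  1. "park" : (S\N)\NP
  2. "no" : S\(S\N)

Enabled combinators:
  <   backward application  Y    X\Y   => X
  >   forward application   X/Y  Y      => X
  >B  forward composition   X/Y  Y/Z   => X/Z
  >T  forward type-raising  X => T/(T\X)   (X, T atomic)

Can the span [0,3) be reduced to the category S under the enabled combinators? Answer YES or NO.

[0,3] S   <
  [0,2] S\N   <
    [0,1] "in" : NP
    [1,2] "park" : (S\N)\NP
  [2,3] "no" : S\(S\N)

YES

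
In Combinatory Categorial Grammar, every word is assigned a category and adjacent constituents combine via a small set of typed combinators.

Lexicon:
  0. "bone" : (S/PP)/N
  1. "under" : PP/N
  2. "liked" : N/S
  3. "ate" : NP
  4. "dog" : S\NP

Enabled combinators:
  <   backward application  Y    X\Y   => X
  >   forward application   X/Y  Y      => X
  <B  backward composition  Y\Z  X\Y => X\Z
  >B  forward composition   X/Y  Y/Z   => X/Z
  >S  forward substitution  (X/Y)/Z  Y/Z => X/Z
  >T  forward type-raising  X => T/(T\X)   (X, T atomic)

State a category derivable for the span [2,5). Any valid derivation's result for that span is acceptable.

[0,5] S   >
  [0,2] S/N   >S
    [0,1] "bone" : (S/PP)/N
    [1,2] "under" : PP/N
  [2,5] N   >
    [2,3] "liked" : N/S
    [3,5] S   <
      [3,4] "ate" : NP
      [4,5] "dog" : S\NP

N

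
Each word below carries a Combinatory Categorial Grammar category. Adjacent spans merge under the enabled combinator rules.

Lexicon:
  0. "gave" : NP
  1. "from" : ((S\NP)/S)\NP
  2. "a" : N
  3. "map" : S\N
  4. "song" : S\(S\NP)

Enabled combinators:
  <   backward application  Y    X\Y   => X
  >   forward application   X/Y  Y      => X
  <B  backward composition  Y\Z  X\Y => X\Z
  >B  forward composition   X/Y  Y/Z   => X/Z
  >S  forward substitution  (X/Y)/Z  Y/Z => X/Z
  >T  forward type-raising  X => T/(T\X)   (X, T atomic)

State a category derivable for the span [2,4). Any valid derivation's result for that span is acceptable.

[0,5] S   <
  [0,4] S\NP   >
    [0,2] (S\NP)/S   <
      [0,1] "gave" : NP
      [1,2] "from" : ((S\NP)/S)\NP
    [2,4] S   >
      [2,3] S/(S\N)   >T
        [2,3] "a" : N
      [3,4] "map" : S\N
  [4,5] "song" : S\(S\NP)

S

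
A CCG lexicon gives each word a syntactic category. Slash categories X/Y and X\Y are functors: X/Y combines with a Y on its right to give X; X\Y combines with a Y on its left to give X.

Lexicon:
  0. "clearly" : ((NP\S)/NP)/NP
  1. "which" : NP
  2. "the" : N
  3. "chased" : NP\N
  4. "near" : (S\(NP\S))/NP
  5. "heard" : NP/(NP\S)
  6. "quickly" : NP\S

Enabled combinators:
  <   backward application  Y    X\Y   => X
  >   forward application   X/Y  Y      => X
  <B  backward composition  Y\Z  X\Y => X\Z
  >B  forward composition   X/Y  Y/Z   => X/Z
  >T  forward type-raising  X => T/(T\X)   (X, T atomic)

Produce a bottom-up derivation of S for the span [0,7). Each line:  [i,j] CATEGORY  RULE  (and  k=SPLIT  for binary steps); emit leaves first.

[0,1] ((NP\S)/NP)/NP  lex  "clearly"
[1,2] NP  lex  "which"
[0,2] (NP\S)/NP  >  k=1
[2,3] N  lex  "the"
[3,4] NP\N  lex  "chased"
[2,4] NP  <  k=3
[0,4] NP\S  >  k=2
[4,5] (S\(NP\S))/NP  lex  "near"
[5,6] NP/(NP\S)  lex  "heard"
[6,7] NP\S  lex  "quickly"
[5,7] NP  >  k=6
[4,7] S\(NP\S)  >  k=5
[0,7] S  <  k=4

[0,7] S   <
  [0,4] NP\S   >
    [0,2] (NP\S)/NP   >
      [0,1] "clearly" : ((NP\S)/NP)/NP
      [1,2] "which" : NP
    [2,4] NP   <
      [2,3] "the" : N
      [3,4] "chased" : NP\N
  [4,7] S\(NP\S)   >
    [4,5] "near" : (S\(NP\S))/NP
    [5,7] NP   >
      [5,6] "heard" : NP/(NP\S)
      [6,7] "quickly" : NP\S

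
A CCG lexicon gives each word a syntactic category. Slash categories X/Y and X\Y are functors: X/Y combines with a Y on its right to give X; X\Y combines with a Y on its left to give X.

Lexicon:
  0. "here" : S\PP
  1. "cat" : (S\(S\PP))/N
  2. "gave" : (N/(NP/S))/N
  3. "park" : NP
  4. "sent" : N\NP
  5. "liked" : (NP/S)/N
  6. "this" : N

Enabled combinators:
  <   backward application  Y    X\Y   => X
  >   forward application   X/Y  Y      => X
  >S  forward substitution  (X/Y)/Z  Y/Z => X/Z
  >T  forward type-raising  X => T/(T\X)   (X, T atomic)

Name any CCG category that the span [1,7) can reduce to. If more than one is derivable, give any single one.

S\(S\PP)

[0,7] S   <
  [0,1] "here" : S\PP
  [1,7] S\(S\PP)   >
    [1,2] "cat" : (S\(S\PP))/N
    [2,7] N   >
      [2,5] N/(NP/S)   >
        [2,3] "gave" : (N/(NP/S))/N
        [3,5] N   >
          [3,4] N/(N\NP)   >T
            [3,4] "park" : NP
          [4,5] "sent" : N\NP
      [5,7] NP/S   >
        [5,6] "liked" : (NP/S)/N
        [6,7] "this" : N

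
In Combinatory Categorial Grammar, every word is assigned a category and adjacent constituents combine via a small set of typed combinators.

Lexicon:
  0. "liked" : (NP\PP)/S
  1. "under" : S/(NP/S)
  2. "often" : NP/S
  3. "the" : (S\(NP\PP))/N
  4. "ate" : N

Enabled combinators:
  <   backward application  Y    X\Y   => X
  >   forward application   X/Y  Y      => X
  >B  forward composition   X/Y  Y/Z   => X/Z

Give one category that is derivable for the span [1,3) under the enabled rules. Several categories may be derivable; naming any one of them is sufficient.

[0,5] S   <
  [0,3] NP\PP   >
    [0,1] "liked" : (NP\PP)/S
    [1,3] S   >
      [1,2] "under" : S/(NP/S)
      [2,3] "often" : NP/S
  [3,5] S\(NP\PP)   >
    [3,4] "the" : (S\(NP\PP))/N
    [4,5] "ate" : N

S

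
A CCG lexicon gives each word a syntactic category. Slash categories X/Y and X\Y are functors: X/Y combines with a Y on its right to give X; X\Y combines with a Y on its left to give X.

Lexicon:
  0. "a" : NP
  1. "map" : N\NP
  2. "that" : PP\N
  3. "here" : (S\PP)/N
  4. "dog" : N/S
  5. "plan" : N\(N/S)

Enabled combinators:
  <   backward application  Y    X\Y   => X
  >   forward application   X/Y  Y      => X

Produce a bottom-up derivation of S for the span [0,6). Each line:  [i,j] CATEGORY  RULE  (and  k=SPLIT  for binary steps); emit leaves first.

[0,1] NP  lex  "a"
[1,2] N\NP  lex  "map"
[0,2] N  <  k=1
[2,3] PP\N  lex  "that"
[0,3] PP  <  k=2
[3,4] (S\PP)/N  lex  "here"
[4,5] N/S  lex  "dog"
[5,6] N\(N/S)  lex  "plan"
[4,6] N  <  k=5
[3,6] S\PP  >  k=4
[0,6] S  <  k=3

[0,6] S   <
  [0,3] PP   <
    [0,2] N   <
      [0,1] "a" : NP
      [1,2] "map" : N\NP
    [2,3] "that" : PP\N
  [3,6] S\PP   >
    [3,4] "here" : (S\PP)/N
    [4,6] N   <
      [4,5] "dog" : N/S
      [5,6] "plan" : N\(N/S)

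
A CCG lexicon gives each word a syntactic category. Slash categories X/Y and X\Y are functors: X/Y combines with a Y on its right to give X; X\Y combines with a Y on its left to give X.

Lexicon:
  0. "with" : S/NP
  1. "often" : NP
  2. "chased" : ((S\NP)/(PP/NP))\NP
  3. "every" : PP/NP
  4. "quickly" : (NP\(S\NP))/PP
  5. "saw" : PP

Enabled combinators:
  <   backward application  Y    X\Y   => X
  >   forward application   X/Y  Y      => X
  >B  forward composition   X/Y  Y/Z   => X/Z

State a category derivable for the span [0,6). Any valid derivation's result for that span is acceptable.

S

[0,6] S   >
  [0,1] "with" : S/NP
  [1,6] NP   <
    [1,4] S\NP   >
      [1,3] (S\NP)/(PP/NP)   <
        [1,2] "often" : NP
        [2,3] "chased" : ((S\NP)/(PP/NP))\NP
      [3,4] "every" : PP/NP
    [4,6] NP\(S\NP)   >
      [4,5] "quickly" : (NP\(S\NP))/PP
      [5,6] "saw" : PP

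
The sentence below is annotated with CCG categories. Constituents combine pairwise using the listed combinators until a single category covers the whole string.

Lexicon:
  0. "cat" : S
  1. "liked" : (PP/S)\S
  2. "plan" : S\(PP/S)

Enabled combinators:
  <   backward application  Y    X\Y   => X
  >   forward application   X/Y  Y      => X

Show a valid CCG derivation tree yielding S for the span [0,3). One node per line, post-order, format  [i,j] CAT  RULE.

[0,3] S   <
  [0,2] PP/S   <
    [0,1] "cat" : S
    [1,2] "liked" : (PP/S)\S
  [2,3] "plan" : S\(PP/S)

[0,1] S  lex  "cat"
[1,2] (PP/S)\S  lex  "liked"
[0,2] PP/S  <  k=1
[2,3] S\(PP/S)  lex  "plan"
[0,3] S  <  k=2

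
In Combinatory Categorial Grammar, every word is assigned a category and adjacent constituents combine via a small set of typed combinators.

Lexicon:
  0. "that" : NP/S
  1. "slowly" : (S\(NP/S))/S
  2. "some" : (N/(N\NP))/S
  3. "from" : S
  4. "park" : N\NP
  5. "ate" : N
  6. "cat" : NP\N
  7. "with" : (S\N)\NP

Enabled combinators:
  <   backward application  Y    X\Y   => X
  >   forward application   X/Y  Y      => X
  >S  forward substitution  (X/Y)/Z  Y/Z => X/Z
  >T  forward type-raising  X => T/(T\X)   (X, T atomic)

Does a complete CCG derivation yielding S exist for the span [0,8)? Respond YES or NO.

[0,8] S   <
  [0,1] "that" : NP/S
  [1,8] S\(NP/S)   >
    [1,2] "slowly" : (S\(NP/S))/S
    [2,8] S   <
      [2,5] N   >
        [2,4] N/(N\NP)   >
          [2,3] "some" : (N/(N\NP))/S
          [3,4] "from" : S
        [4,5] "park" : N\NP
      [5,8] S\N   <
        [5,7] NP   >
          [5,6] NP/(NP\N)   >T
            [5,6] "ate" : N
          [6,7] "cat" : NP\N
        [7,8] "with" : (S\N)\NP

YES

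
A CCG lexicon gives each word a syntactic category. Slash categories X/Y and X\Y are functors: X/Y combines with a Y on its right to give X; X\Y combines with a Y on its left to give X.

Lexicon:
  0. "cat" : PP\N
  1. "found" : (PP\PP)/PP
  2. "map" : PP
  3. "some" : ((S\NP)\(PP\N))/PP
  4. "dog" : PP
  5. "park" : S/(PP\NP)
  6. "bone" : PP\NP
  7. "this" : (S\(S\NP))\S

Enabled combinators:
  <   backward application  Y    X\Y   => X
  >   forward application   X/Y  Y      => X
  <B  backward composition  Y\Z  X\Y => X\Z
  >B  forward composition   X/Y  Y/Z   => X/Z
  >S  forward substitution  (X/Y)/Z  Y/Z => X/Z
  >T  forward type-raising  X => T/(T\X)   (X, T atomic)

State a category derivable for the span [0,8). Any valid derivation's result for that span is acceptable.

[0,8] S   <
  [0,5] S\NP   <
    [0,3] PP\N   <B
      [0,1] "cat" : PP\N
      [1,3] PP\PP   >
        [1,2] "found" : (PP\PP)/PP
        [2,3] "map" : PP
    [3,5] (S\NP)\(PP\N)   >
      [3,4] "some" : ((S\NP)\(PP\N))/PP
      [4,5] "dog" : PP
  [5,8] S\(S\NP)   <
    [5,7] S   >
      [5,6] "park" : S/(PP\NP)
      [6,7] "bone" : PP\NP
    [7,8] "this" : (S\(S\NP))\S

S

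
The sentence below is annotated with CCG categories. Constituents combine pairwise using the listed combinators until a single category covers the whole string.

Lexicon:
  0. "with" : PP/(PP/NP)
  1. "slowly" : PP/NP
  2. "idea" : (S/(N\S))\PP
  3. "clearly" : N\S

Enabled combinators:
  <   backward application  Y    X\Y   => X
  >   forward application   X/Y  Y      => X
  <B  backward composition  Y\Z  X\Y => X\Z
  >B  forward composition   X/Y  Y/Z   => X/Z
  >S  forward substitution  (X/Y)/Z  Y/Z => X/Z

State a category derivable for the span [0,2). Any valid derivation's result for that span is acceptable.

PP

[0,4] S   >
  [0,3] S/(N\S)   <
    [0,2] PP   >
      [0,1] "with" : PP/(PP/NP)
      [1,2] "slowly" : PP/NP
    [2,3] "idea" : (S/(N\S))\PP
  [3,4] "clearly" : N\S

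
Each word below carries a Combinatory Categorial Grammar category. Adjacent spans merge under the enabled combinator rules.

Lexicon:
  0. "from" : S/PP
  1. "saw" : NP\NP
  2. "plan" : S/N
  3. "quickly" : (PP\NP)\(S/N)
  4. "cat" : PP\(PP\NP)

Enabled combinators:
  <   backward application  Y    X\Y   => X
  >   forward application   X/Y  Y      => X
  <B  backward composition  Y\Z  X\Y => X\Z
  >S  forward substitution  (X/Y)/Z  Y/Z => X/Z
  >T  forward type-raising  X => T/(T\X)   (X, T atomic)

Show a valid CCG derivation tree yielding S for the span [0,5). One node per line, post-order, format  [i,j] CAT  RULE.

[0,5] S   >
  [0,1] "from" : S/PP
  [1,5] PP   <
    [1,4] PP\NP   <B
      [1,2] "saw" : NP\NP
      [2,4] PP\NP   <
        [2,3] "plan" : S/N
        [3,4] "quickly" : (PP\NP)\(S/N)
    [4,5] "cat" : PP\(PP\NP)

[0,1] S/PP  lex  "from"
[1,2] NP\NP  lex  "saw"
[2,3] S/N  lex  "plan"
[3,4] (PP\NP)\(S/N)  lex  "quickly"
[2,4] PP\NP  <  k=3
[1,4] PP\NP  <B  k=2
[4,5] PP\(PP\NP)  lex  "cat"
[1,5] PP  <  k=4
[0,5] S  >  k=1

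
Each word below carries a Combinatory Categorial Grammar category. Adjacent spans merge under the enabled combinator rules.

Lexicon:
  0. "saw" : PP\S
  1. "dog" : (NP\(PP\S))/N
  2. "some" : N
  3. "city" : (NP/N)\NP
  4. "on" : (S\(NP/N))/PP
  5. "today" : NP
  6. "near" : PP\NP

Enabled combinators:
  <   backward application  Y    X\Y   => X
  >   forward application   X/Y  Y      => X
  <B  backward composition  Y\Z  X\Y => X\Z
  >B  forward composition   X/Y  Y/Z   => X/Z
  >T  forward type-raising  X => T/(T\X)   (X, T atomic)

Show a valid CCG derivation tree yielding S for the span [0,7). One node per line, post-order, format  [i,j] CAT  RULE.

[0,1] PP\S  lex  "saw"
[1,2] (NP\(PP\S))/N  lex  "dog"
[2,3] N  lex  "some"
[1,3] NP\(PP\S)  >  k=2
[0,3] NP  <  k=1
[3,4] (NP/N)\NP  lex  "city"
[0,4] NP/N  <  k=3
[4,5] (S\(NP/N))/PP  lex  "on"
[5,6] NP  lex  "today"
[6,7] PP\NP  lex  "near"
[5,7] PP  <  k=6
[4,7] S\(NP/N)  >  k=5
[0,7] S  <  k=4

[0,7] S   <
  [0,4] NP/N   <
    [0,3] NP   <
      [0,1] "saw" : PP\S
      [1,3] NP\(PP\S)   >
        [1,2] "dog" : (NP\(PP\S))/N
        [2,3] "some" : N
    [3,4] "city" : (NP/N)\NP
  [4,7] S\(NP/N)   >
    [4,5] "on" : (S\(NP/N))/PP
    [5,7] PP   <
      [5,6] "today" : NP
      [6,7] "near" : PP\NP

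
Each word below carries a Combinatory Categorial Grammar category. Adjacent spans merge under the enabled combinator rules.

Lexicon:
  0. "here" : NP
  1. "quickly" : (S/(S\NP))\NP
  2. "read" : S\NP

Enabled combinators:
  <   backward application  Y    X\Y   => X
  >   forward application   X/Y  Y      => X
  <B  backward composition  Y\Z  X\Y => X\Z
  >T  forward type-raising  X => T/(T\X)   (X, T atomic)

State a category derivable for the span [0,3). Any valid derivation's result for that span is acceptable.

[0,3] S   >
  [0,2] S/(S\NP)   <
    [0,1] "here" : NP
    [1,2] "quickly" : (S/(S\NP))\NP
  [2,3] "read" : S\NP

S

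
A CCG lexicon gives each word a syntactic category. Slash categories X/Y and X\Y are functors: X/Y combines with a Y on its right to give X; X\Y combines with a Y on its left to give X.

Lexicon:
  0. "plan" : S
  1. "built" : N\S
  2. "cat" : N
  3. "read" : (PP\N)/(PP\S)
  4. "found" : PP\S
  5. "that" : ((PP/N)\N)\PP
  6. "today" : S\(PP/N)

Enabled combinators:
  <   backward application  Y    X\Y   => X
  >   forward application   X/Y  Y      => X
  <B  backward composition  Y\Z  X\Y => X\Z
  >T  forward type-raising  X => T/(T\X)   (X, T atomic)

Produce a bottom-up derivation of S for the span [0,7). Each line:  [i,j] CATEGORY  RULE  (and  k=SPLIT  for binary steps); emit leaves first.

[0,1] S  lex  "plan"
[0,1] N/(N\S)  >T
[1,2] N\S  lex  "built"
[0,2] N  >  k=1
[2,3] N  lex  "cat"
[3,4] (PP\N)/(PP\S)  lex  "read"
[4,5] PP\S  lex  "found"
[3,5] PP\N  >  k=4
[2,5] PP  <  k=3
[5,6] ((PP/N)\N)\PP  lex  "that"
[2,6] (PP/N)\N  <  k=5
[6,7] S\(PP/N)  lex  "today"
[2,7] S\N  <B  k=6
[0,7] S  <  k=2

[0,7] S   <
  [0,2] N   >
    [0,1] N/(N\S)   >T
      [0,1] "plan" : S
    [1,2] "built" : N\S
  [2,7] S\N   <B
    [2,6] (PP/N)\N   <
      [2,5] PP   <
        [2,3] "cat" : N
        [3,5] PP\N   >
          [3,4] "read" : (PP\N)/(PP\S)
          [4,5] "found" : PP\S
      [5,6] "that" : ((PP/N)\N)\PP
    [6,7] "today" : S\(PP/N)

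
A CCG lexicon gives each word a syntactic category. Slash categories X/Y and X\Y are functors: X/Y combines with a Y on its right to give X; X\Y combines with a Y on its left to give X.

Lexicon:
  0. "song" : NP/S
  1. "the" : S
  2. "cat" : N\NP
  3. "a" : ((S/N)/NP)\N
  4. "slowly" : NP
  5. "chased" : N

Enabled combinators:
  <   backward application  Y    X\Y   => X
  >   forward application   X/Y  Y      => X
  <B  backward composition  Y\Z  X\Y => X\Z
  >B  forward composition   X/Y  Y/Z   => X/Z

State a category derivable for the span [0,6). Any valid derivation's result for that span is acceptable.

[0,6] S   >
  [0,5] S/N   >
    [0,4] (S/N)/NP   <
      [0,3] N   <
        [0,2] NP   >
          [0,1] "song" : NP/S
          [1,2] "the" : S
        [2,3] "cat" : N\NP
      [3,4] "a" : ((S/N)/NP)\N
    [4,5] "slowly" : NP
  [5,6] "chased" : N

S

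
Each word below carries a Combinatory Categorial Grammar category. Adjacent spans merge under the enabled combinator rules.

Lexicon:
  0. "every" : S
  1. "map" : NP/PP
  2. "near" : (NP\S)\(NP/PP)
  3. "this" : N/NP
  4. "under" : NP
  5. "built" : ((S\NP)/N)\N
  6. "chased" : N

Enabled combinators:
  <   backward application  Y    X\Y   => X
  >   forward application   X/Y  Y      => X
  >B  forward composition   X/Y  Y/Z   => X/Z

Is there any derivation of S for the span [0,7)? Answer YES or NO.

[0,7] S   <
  [0,3] NP   <
    [0,1] "every" : S
    [1,3] NP\S   <
      [1,2] "map" : NP/PP
      [2,3] "near" : (NP\S)\(NP/PP)
  [3,7] S\NP   >
    [3,6] (S\NP)/N   <
      [3,5] N   >
        [3,4] "this" : N/NP
        [4,5] "under" : NP
      [5,6] "built" : ((S\NP)/N)\N
    [6,7] "chased" : N

YES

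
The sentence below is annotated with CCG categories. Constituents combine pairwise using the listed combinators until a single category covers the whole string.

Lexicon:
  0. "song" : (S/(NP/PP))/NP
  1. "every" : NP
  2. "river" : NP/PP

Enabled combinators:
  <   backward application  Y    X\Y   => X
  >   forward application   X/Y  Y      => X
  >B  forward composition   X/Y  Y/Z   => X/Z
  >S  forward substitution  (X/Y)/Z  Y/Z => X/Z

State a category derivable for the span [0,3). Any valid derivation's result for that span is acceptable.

S

[0,3] S   >
  [0,2] S/(NP/PP)   >
    [0,1] "song" : (S/(NP/PP))/NP
    [1,2] "every" : NP
  [2,3] "river" : NP/PP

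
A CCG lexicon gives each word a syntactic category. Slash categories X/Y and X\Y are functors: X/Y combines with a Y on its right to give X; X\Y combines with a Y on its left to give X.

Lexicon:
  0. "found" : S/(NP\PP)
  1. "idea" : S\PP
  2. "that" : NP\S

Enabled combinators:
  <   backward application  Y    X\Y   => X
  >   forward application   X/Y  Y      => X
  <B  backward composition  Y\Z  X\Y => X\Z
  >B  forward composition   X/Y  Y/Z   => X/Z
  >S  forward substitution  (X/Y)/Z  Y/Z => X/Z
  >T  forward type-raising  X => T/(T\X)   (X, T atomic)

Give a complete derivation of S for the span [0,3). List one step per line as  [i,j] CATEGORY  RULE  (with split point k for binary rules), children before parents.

[0,1] S/(NP\PP)  lex  "found"
[1,2] S\PP  lex  "idea"
[2,3] NP\S  lex  "that"
[1,3] NP\PP  <B  k=2
[0,3] S  >  k=1

[0,3] S   >
  [0,1] "found" : S/(NP\PP)
  [1,3] NP\PP   <B
    [1,2] "idea" : S\PP
    [2,3] "that" : NP\S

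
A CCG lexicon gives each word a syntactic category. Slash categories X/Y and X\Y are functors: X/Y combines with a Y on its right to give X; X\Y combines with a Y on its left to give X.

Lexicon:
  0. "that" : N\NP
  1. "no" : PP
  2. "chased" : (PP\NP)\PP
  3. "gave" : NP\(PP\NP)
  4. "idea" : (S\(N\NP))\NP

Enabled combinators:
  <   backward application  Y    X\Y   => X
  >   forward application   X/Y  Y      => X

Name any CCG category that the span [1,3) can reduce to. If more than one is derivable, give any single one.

PP\NP

[0,5] S   <
  [0,1] "that" : N\NP
  [1,5] S\(N\NP)   <
    [1,4] NP   <
      [1,3] PP\NP   <
        [1,2] "no" : PP
        [2,3] "chased" : (PP\NP)\PP
      [3,4] "gave" : NP\(PP\NP)
    [4,5] "idea" : (S\(N\NP))\NP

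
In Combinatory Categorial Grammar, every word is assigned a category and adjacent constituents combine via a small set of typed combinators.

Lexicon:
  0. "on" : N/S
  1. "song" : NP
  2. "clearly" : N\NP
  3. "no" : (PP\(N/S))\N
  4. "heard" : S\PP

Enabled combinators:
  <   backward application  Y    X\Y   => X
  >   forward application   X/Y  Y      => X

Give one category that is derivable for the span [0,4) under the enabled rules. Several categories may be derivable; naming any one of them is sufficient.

PP

[0,5] S   <
  [0,4] PP   <
    [0,1] "on" : N/S
    [1,4] PP\(N/S)   <
      [1,3] N   <
        [1,2] "song" : NP
        [2,3] "clearly" : N\NP
      [3,4] "no" : (PP\(N/S))\N
  [4,5] "heard" : S\PP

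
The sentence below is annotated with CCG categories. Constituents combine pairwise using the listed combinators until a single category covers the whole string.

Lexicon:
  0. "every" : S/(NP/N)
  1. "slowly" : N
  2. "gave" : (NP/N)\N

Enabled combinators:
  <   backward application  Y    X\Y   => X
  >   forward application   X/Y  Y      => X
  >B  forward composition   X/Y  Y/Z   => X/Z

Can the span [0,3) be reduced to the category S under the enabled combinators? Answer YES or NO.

[0,3] S   >
  [0,1] "every" : S/(NP/N)
  [1,3] NP/N   <
    [1,2] "slowly" : N
    [2,3] "gave" : (NP/N)\N

YES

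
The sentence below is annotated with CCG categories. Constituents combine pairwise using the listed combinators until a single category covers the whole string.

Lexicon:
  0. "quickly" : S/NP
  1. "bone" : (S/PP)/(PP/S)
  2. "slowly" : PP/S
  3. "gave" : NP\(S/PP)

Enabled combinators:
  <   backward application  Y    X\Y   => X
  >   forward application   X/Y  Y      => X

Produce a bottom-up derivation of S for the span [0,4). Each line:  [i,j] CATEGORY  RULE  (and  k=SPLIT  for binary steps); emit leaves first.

[0,4] S   >
  [0,1] "quickly" : S/NP
  [1,4] NP   <
    [1,3] S/PP   >
      [1,2] "bone" : (S/PP)/(PP/S)
      [2,3] "slowly" : PP/S
    [3,4] "gave" : NP\(S/PP)

[0,1] S/NP  lex  "quickly"
[1,2] (S/PP)/(PP/S)  lex  "bone"
[2,3] PP/S  lex  "slowly"
[1,3] S/PP  >  k=2
[3,4] NP\(S/PP)  lex  "gave"
[1,4] NP  <  k=3
[0,4] S  >  k=1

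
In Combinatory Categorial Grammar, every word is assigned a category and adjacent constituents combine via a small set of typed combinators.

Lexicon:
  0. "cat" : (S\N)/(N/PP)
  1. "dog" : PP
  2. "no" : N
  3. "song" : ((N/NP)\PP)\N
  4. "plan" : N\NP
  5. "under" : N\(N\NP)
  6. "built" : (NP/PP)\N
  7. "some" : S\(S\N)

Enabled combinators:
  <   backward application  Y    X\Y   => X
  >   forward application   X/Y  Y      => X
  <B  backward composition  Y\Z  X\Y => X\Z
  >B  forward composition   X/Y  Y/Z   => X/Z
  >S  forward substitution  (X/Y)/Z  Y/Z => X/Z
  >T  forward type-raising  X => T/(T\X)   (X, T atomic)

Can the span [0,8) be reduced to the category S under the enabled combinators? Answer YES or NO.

YES

[0,8] S   <
  [0,7] S\N   >
    [0,1] "cat" : (S\N)/(N/PP)
    [1,7] N/PP   >B
      [1,4] N/NP   <
        [1,2] "dog" : PP
        [2,4] (N/NP)\PP   <
          [2,3] "no" : N
          [3,4] "song" : ((N/NP)\PP)\N
      [4,7] NP/PP   <
        [4,6] N   <
          [4,5] "plan" : N\NP
          [5,6] "under" : N\(N\NP)
        [6,7] "built" : (NP/PP)\N
  [7,8] "some" : S\(S\N)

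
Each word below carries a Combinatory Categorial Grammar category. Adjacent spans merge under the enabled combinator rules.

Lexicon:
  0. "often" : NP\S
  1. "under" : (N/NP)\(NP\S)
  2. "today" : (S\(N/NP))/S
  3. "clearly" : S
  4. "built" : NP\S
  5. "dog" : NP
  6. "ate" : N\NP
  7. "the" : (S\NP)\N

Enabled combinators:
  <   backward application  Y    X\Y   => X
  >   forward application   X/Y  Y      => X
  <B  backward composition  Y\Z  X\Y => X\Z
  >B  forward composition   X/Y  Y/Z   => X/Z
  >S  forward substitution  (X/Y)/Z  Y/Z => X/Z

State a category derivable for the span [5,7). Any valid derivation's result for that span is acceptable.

N

[0,8] S   <
  [0,5] NP   <
    [0,4] S   <
      [0,2] N/NP   <
        [0,1] "often" : NP\S
        [1,2] "under" : (N/NP)\(NP\S)
      [2,4] S\(N/NP)   >
        [2,3] "today" : (S\(N/NP))/S
        [3,4] "clearly" : S
    [4,5] "built" : NP\S
  [5,8] S\NP   <
    [5,7] N   <
      [5,6] "dog" : NP
      [6,7] "ate" : N\NP
    [7,8] "the" : (S\NP)\N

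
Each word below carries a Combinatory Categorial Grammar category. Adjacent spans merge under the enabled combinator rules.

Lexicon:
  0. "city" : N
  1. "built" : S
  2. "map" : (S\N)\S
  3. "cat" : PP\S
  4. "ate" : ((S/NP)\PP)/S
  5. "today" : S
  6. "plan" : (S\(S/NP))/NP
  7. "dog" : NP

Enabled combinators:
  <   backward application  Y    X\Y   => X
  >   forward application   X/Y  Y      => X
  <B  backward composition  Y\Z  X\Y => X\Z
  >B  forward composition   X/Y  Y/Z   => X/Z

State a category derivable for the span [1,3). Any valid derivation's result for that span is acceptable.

S\N

[0,8] S   <
  [0,4] PP   <
    [0,3] S   <
      [0,1] "city" : N
      [1,3] S\N   <
        [1,2] "built" : S
        [2,3] "map" : (S\N)\S
    [3,4] "cat" : PP\S
  [4,8] S\PP   <B
    [4,6] (S/NP)\PP   >
      [4,5] "ate" : ((S/NP)\PP)/S
      [5,6] "today" : S
    [6,8] S\(S/NP)   >
      [6,7] "plan" : (S\(S/NP))/NP
      [7,8] "dog" : NP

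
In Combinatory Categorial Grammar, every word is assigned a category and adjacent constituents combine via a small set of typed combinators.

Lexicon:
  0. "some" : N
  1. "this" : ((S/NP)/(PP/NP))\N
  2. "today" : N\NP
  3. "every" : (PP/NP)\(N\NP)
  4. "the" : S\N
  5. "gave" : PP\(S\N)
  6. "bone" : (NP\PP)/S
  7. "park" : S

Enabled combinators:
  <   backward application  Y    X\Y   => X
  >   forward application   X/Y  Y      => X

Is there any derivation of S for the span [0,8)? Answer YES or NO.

[0,8] S   >
  [0,4] S/NP   >
    [0,2] (S/NP)/(PP/NP)   <
      [0,1] "some" : N
      [1,2] "this" : ((S/NP)/(PP/NP))\N
    [2,4] PP/NP   <
      [2,3] "today" : N\NP
      [3,4] "every" : (PP/NP)\(N\NP)
  [4,8] NP   <
    [4,6] PP   <
      [4,5] "the" : S\N
      [5,6] "gave" : PP\(S\N)
    [6,8] NP\PP   >
      [6,7] "bone" : (NP\PP)/S
      [7,8] "park" : S

YES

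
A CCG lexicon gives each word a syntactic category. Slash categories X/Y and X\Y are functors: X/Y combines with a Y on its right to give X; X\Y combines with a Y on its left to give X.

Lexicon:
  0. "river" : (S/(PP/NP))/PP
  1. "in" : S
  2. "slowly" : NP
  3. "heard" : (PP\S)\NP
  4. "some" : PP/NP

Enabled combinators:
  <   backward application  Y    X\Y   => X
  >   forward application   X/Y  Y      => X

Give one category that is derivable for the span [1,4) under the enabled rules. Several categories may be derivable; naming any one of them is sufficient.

PP

[0,5] S   >
  [0,4] S/(PP/NP)   >
    [0,1] "river" : (S/(PP/NP))/PP
    [1,4] PP   <
      [1,2] "in" : S
      [2,4] PP\S   <
        [2,3] "slowly" : NP
        [3,4] "heard" : (PP\S)\NP
  [4,5] "some" : PP/NP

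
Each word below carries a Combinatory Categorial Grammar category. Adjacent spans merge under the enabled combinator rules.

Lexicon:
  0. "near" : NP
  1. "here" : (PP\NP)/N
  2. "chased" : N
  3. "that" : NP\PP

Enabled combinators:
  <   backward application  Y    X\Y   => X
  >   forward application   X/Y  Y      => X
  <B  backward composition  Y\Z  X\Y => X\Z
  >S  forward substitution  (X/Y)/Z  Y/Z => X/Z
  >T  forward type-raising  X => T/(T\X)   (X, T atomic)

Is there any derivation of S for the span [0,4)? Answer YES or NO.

NP (PP\NP)/N N NP\PP
CKY chart[0,4] = {N/(N\NP), NP, NP/(NP\NP), PP/(PP\NP), S/(S\NP)}; S ∉ chart

NO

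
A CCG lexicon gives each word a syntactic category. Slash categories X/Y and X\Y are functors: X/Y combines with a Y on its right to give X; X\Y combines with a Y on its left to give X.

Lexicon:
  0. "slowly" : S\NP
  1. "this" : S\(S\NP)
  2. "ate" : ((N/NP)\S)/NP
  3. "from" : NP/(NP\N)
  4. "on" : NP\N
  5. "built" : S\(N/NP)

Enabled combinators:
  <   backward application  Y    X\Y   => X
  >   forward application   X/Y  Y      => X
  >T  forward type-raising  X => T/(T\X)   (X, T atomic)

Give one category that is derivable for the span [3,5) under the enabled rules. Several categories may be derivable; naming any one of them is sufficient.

NP

[0,6] S   <
  [0,5] N/NP   <
    [0,2] S   <
      [0,1] "slowly" : S\NP
      [1,2] "this" : S\(S\NP)
    [2,5] (N/NP)\S   >
      [2,3] "ate" : ((N/NP)\S)/NP
      [3,5] NP   >
        [3,4] "from" : NP/(NP\N)
        [4,5] "on" : NP\N
  [5,6] "built" : S\(N/NP)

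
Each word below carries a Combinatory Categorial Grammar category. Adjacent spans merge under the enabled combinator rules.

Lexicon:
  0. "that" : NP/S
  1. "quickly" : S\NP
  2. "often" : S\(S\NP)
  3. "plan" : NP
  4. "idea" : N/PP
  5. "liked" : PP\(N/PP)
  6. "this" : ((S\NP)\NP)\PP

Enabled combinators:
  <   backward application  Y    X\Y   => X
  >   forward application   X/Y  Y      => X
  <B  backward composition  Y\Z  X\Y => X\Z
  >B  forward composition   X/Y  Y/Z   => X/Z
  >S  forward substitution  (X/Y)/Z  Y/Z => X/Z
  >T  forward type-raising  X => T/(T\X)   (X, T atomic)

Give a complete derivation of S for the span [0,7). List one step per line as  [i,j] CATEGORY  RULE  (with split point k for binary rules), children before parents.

[0,1] NP/S  lex  "that"
[1,2] S\NP  lex  "quickly"
[2,3] S\(S\NP)  lex  "often"
[1,3] S  <  k=2
[0,3] NP  >  k=1
[3,4] NP  lex  "plan"
[4,5] N/PP  lex  "idea"
[5,6] PP\(N/PP)  lex  "liked"
[4,6] PP  <  k=5
[6,7] ((S\NP)\NP)\PP  lex  "this"
[4,7] (S\NP)\NP  <  k=6
[3,7] S\NP  <  k=4
[0,7] S  <  k=3

[0,7] S   <
  [0,3] NP   >
    [0,1] "that" : NP/S
    [1,3] S   <
      [1,2] "quickly" : S\NP
      [2,3] "often" : S\(S\NP)
  [3,7] S\NP   <
    [3,4] "plan" : NP
    [4,7] (S\NP)\NP   <
      [4,6] PP   <
        [4,5] "idea" : N/PP
        [5,6] "liked" : PP\(N/PP)
      [6,7] "this" : ((S\NP)\NP)\PP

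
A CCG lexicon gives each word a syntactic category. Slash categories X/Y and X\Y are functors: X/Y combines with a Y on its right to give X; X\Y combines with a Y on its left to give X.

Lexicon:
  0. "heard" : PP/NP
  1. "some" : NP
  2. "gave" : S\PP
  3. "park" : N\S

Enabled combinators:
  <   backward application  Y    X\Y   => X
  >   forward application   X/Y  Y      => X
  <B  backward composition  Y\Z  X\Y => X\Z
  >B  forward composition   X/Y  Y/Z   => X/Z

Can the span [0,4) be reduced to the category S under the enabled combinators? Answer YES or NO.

PP/NP NP S\PP N\S
CKY chart[0,4] = {N}; S ∉ chart

NO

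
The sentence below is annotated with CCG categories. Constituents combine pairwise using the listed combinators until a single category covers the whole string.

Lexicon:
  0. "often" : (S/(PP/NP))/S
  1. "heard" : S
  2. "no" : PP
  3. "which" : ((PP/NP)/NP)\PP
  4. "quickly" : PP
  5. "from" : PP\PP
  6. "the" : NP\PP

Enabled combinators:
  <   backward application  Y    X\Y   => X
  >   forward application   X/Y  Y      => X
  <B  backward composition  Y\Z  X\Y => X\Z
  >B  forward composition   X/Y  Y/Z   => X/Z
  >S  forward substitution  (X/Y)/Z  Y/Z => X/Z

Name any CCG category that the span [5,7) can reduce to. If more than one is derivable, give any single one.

[0,7] S   >
  [0,2] S/(PP/NP)   >
    [0,1] "often" : (S/(PP/NP))/S
    [1,2] "heard" : S
  [2,7] PP/NP   >
    [2,4] (PP/NP)/NP   <
      [2,3] "no" : PP
      [3,4] "which" : ((PP/NP)/NP)\PP
    [4,7] NP   <
      [4,5] "quickly" : PP
      [5,7] NP\PP   <B
        [5,6] "from" : PP\PP
        [6,7] "the" : NP\PP

NP\PP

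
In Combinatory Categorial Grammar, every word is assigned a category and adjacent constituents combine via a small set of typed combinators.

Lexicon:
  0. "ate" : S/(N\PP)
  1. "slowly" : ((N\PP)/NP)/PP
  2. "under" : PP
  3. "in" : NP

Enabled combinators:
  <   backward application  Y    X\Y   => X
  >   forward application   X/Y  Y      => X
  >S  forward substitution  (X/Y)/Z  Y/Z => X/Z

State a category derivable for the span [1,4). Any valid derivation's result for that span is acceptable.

[0,4] S   >
  [0,1] "ate" : S/(N\PP)
  [1,4] N\PP   >
    [1,3] (N\PP)/NP   >
      [1,2] "slowly" : ((N\PP)/NP)/PP
      [2,3] "under" : PP
    [3,4] "in" : NP

N\PP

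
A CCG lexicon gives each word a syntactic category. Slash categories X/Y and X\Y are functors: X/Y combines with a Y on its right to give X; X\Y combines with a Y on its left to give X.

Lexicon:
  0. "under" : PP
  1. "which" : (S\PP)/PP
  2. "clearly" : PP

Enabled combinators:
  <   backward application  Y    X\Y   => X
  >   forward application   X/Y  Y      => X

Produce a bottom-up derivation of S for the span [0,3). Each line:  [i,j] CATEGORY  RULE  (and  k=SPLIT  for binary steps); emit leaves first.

[0,1] PP  lex  "under"
[1,2] (S\PP)/PP  lex  "which"
[2,3] PP  lex  "clearly"
[1,3] S\PP  >  k=2
[0,3] S  <  k=1

[0,3] S   <
  [0,1] "under" : PP
  [1,3] S\PP   >
    [1,2] "which" : (S\PP)/PP
    [2,3] "clearly" : PP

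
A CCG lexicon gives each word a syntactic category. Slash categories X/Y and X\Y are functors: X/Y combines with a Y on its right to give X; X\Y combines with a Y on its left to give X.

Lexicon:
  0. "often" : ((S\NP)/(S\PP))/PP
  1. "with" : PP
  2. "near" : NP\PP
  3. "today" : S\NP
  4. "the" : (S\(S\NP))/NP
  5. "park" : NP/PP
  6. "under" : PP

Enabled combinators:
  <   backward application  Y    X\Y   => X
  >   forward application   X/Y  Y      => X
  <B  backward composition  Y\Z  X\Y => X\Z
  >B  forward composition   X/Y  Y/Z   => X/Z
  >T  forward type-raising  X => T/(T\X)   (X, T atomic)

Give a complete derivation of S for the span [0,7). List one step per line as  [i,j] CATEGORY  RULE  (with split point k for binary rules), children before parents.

[0,1] ((S\NP)/(S\PP))/PP  lex  "often"
[1,2] PP  lex  "with"
[0,2] (S\NP)/(S\PP)  >  k=1
[2,3] NP\PP  lex  "near"
[3,4] S\NP  lex  "today"
[2,4] S\PP  <B  k=3
[0,4] S\NP  >  k=2
[4,5] (S\(S\NP))/NP  lex  "the"
[5,6] NP/PP  lex  "park"
[6,7] PP  lex  "under"
[5,7] NP  >  k=6
[4,7] S\(S\NP)  >  k=5
[0,7] S  <  k=4

[0,7] S   <
  [0,4] S\NP   >
    [0,2] (S\NP)/(S\PP)   >
      [0,1] "often" : ((S\NP)/(S\PP))/PP
      [1,2] "with" : PP
    [2,4] S\PP   <B
      [2,3] "near" : NP\PP
      [3,4] "today" : S\NP
  [4,7] S\(S\NP)   >
    [4,5] "the" : (S\(S\NP))/NP
    [5,7] NP   >
      [5,6] "park" : NP/PP
      [6,7] "under" : PP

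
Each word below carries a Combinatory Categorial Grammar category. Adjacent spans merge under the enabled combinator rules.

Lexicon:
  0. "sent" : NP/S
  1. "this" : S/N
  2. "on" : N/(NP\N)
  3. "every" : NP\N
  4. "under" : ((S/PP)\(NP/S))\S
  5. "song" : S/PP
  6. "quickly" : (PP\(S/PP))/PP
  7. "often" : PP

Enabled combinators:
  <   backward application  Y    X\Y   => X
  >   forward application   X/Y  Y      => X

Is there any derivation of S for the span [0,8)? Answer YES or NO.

[0,8] S   >
  [0,5] S/PP   <
    [0,1] "sent" : NP/S
    [1,5] (S/PP)\(NP/S)   <
      [1,4] S   >
        [1,2] "this" : S/N
        [2,4] N   >
          [2,3] "on" : N/(NP\N)
          [3,4] "every" : NP\N
      [4,5] "under" : ((S/PP)\(NP/S))\S
  [5,8] PP   <
    [5,6] "song" : S/PP
    [6,8] PP\(S/PP)   >
      [6,7] "quickly" : (PP\(S/PP))/PP
      [7,8] "often" : PP

YES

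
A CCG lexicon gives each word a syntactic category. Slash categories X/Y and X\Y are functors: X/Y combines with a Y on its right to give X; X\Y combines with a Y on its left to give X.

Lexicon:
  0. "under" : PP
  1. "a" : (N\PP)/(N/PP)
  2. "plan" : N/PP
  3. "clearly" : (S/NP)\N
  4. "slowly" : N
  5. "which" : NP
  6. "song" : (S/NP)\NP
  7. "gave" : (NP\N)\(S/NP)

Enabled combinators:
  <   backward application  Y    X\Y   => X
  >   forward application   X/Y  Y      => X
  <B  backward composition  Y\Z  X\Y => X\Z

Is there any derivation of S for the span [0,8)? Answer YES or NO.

YES

[0,8] S   >
  [0,4] S/NP   <
    [0,3] N   <
      [0,1] "under" : PP
      [1,3] N\PP   >
        [1,2] "a" : (N\PP)/(N/PP)
        [2,3] "plan" : N/PP
    [3,4] "clearly" : (S/NP)\N
  [4,8] NP   <
    [4,5] "slowly" : N
    [5,8] NP\N   <
      [5,7] S/NP   <
        [5,6] "which" : NP
        [6,7] "song" : (S/NP)\NP
      [7,8] "gave" : (NP\N)\(S/NP)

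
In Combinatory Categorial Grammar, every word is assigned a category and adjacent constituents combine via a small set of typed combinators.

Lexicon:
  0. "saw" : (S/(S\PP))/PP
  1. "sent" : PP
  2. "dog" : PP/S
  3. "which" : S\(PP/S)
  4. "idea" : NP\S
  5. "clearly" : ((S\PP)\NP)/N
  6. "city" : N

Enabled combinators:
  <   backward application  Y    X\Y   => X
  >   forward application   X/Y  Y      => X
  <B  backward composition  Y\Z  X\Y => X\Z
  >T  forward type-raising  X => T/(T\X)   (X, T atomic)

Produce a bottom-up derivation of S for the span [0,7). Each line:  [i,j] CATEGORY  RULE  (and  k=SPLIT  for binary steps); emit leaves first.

[0,1] (S/(S\PP))/PP  lex  "saw"
[1,2] PP  lex  "sent"
[0,2] S/(S\PP)  >  k=1
[2,3] PP/S  lex  "dog"
[3,4] S\(PP/S)  lex  "which"
[2,4] S  <  k=3
[4,5] NP\S  lex  "idea"
[2,5] NP  <  k=4
[5,6] ((S\PP)\NP)/N  lex  "clearly"
[6,7] N  lex  "city"
[5,7] (S\PP)\NP  >  k=6
[2,7] S\PP  <  k=5
[0,7] S  >  k=2

[0,7] S   >
  [0,2] S/(S\PP)   >
    [0,1] "saw" : (S/(S\PP))/PP
    [1,2] "sent" : PP
  [2,7] S\PP   <
    [2,5] NP   <
      [2,4] S   <
        [2,3] "dog" : PP/S
        [3,4] "which" : S\(PP/S)
      [4,5] "idea" : NP\S
    [5,7] (S\PP)\NP   >
      [5,6] "clearly" : ((S\PP)\NP)/N
      [6,7] "city" : N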